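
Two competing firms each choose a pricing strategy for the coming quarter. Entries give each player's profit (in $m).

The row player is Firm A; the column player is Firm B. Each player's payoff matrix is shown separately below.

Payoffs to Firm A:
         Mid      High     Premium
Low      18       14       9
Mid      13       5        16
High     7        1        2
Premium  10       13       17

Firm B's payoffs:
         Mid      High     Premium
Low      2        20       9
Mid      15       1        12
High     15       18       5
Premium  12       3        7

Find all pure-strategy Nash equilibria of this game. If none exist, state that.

Pure NE: (Low, High)

Firm A against Mid: payoffs 18, 13, 7, 10 → best response Low.
Firm A against High: payoffs 14, 5, 1, 13 → best response Low.
Firm A against Premium: payoffs 9, 16, 2, 17 → best response Premium.
Firm B against Low: payoffs 2, 20, 9 → best response High.
Firm B against Mid: payoffs 15, 1, 12 → best response Mid.
Firm B against High: payoffs 15, 18, 5 → best response High.
Firm B against Premium: payoffs 12, 3, 7 → best response Mid.
Mutual best responses: (Low, High).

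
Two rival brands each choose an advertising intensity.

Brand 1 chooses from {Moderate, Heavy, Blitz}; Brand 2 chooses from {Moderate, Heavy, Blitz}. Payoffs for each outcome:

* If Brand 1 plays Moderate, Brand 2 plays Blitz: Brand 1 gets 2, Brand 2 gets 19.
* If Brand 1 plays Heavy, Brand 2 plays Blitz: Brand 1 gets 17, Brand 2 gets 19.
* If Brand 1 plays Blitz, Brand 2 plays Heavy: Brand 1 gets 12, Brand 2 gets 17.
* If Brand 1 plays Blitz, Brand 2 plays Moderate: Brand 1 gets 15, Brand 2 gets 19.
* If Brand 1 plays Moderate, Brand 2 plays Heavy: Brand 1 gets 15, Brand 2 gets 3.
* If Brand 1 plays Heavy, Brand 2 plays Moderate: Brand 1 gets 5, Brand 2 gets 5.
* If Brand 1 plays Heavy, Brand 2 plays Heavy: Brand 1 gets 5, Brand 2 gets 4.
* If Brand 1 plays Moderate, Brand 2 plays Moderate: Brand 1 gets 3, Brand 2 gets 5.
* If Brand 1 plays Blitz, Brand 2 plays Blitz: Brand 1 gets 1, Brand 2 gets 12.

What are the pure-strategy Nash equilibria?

Brand 1 against Moderate: payoffs 3, 5, 15 → best response Blitz.
Brand 1 against Heavy: payoffs 15, 5, 12 → best response Moderate.
Brand 1 against Blitz: payoffs 2, 17, 1 → best response Heavy.
Brand 2 against Moderate: payoffs 5, 3, 19 → best response Blitz.
Brand 2 against Heavy: payoffs 5, 4, 19 → best response Blitz.
Brand 2 against Blitz: payoffs 19, 17, 12 → best response Moderate.
Mutual best responses: (Heavy, Blitz); (Blitz, Moderate).

Pure-strategy Nash equilibria: (Heavy, Blitz) and (Blitz, Moderate)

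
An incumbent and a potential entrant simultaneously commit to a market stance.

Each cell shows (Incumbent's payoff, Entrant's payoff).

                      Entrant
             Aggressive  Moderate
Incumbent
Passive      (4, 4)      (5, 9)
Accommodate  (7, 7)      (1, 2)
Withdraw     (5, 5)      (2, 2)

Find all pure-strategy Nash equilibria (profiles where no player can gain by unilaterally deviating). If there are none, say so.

(Passive, Moderate) and (Accommodate, Aggressive)

(Passive, Aggressive): Incumbent can switch to Accommodate (4 → 7). Not NE.
(Passive, Moderate): Incumbent gets 5, best alternative 2; Entrant gets 9, best alternative 4. No profitable deviation — NE.
(Accommodate, Aggressive): Incumbent gets 7, best alternative 5; Entrant gets 7, best alternative 2. No profitable deviation — NE.
(Accommodate, Moderate): Incumbent can switch to Passive (1 → 5). Not NE.
(Withdraw, Aggressive): Incumbent can switch to Accommodate (5 → 7). Not NE.
(Withdraw, Moderate): Incumbent can switch to Passive (2 → 5). Not NE.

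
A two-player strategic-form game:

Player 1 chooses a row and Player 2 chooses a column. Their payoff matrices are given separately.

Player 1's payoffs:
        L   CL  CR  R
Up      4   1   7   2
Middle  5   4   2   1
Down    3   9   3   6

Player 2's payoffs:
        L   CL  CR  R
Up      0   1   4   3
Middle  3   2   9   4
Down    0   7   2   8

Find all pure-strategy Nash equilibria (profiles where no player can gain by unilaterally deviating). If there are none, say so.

Player 1 against L: payoffs 4, 5, 3 → best response Middle.
Player 1 against CL: payoffs 1, 4, 9 → best response Down.
Player 1 against CR: payoffs 7, 2, 3 → best response Up.
Player 1 against R: payoffs 2, 1, 6 → best response Down.
Player 2 against Up: payoffs 0, 1, 4, 3 → best response CR.
Player 2 against Middle: payoffs 3, 2, 9, 4 → best response CR.
Player 2 against Down: payoffs 0, 7, 2, 8 → best response R.
Mutual best responses: (Up, CR); (Down, R).

The pure Nash equilibria are (Up, CR) and (Down, R).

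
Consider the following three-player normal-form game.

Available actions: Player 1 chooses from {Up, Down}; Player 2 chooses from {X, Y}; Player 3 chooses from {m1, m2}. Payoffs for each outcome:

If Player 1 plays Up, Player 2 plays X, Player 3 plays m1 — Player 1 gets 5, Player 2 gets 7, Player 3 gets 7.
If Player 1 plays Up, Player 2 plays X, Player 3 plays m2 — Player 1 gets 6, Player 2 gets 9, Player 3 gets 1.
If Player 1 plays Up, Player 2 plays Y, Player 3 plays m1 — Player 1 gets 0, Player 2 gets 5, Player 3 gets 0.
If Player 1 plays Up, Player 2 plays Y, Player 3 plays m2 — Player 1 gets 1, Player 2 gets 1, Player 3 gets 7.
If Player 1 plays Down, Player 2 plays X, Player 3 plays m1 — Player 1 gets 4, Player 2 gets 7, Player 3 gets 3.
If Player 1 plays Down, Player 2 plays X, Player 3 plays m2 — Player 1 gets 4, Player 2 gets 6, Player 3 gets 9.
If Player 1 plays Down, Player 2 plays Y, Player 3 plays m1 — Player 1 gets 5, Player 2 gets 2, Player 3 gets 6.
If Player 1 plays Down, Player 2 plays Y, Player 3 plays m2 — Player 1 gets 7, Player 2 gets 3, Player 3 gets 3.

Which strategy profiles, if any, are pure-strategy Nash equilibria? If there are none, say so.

Pure NE: (Up, X, m1)

Player 1 against (X, m1): payoffs 5, 4 → best response Up.
Player 1 against (X, m2): payoffs 6, 4 → best response Up.
Player 1 against (Y, m1): payoffs 0, 5 → best response Down.
Player 1 against (Y, m2): payoffs 1, 7 → best response Down.
Player 2 against (Up, m1): payoffs 7, 5 → best response X.
Player 2 against (Up, m2): payoffs 9, 1 → best response X.
Player 2 against (Down, m1): payoffs 7, 2 → best response X.
Player 2 against (Down, m2): payoffs 6, 3 → best response X.
Player 3 against (Up, X): payoffs 7, 1 → best response m1.
Player 3 against (Up, Y): payoffs 0, 7 → best response m2.
Player 3 against (Down, X): payoffs 3, 9 → best response m2.
Player 3 against (Down, Y): payoffs 6, 3 → best response m1.
Mutual best responses: (Up, X, m1).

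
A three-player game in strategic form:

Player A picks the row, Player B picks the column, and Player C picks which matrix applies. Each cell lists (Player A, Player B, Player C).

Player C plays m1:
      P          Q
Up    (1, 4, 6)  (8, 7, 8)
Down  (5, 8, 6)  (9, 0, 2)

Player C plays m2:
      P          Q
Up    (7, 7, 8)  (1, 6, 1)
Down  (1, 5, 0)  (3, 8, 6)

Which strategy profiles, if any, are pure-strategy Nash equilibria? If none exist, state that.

For each strategy profile, look for a profitable unilateral deviation.
(Up, P, m1): Player A can switch to Down (1 → 5). Not NE.
(Up, P, m2): Player A gets 7, best alternative 1; Player B gets 7, best alternative 6; Player C gets 8, best alternative 6. No profitable deviation — NE.
(Up, Q, m1): Player A can switch to Down (8 → 9). Not NE.
(Up, Q, m2): Player A can switch to Down (1 → 3). Not NE.
(Down, P, m1): Player A gets 5, best alternative 1; Player B gets 8, best alternative 0; Player C gets 6, best alternative 0. No profitable deviation — NE.
(Down, P, m2): Player A can switch to Up (1 → 7). Not NE.
(Down, Q, m1): Player B can switch to P (0 → 8). Not NE.
(Down, Q, m2): Player A gets 3, best alternative 1; Player B gets 8, best alternative 5; Player C gets 6, best alternative 2. No profitable deviation — NE.

The pure Nash equilibria are (Up, P, m2) and (Down, P, m1) and (Down, Q, m2).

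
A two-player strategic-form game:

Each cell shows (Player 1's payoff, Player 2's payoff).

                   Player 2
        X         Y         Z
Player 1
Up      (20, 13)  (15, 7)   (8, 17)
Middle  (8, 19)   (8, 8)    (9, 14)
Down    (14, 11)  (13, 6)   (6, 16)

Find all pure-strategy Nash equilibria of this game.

No pure-strategy Nash equilibrium.

Mark each player's best response to every combination of opponents' strategies; a profile where every player is best-responding is a pure Nash equilibrium.
Player 1 against X: payoffs 20, 8, 14 → best response Up.
Player 1 against Y: payoffs 15, 8, 13 → best response Up.
Player 1 against Z: payoffs 8, 9, 6 → best response Middle.
Player 2 against Up: payoffs 13, 7, 17 → best response Z.
Player 2 against Middle: payoffs 19, 8, 14 → best response X.
Player 2 against Down: payoffs 11, 6, 16 → best response Z.
No profile is a mutual best response for all players.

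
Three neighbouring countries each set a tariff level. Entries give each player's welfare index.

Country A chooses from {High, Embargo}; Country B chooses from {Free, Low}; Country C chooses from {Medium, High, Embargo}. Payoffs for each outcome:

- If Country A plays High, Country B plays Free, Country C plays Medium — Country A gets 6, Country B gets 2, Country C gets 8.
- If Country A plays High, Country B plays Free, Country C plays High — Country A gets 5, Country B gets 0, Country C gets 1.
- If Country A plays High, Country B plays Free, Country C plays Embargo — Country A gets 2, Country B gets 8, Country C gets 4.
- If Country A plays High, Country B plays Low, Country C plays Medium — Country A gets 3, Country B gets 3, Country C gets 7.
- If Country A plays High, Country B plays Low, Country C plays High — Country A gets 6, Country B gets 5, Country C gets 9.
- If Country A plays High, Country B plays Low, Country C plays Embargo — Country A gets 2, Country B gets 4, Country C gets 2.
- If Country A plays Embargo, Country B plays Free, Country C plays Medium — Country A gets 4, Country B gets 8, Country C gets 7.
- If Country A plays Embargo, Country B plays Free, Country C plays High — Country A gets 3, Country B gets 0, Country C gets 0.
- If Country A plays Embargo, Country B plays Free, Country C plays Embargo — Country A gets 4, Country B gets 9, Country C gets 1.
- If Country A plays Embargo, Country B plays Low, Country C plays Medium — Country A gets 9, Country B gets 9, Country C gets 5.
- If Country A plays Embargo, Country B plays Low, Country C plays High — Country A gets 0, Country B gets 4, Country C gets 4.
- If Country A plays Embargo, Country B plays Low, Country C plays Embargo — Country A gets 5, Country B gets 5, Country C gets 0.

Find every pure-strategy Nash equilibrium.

Country A against (Free, Medium): payoffs 6, 4 → best response High.
Country A against (Free, High): payoffs 5, 3 → best response High.
Country A against (Free, Embargo): payoffs 2, 4 → best response Embargo.
Country A against (Low, Medium): payoffs 3, 9 → best response Embargo.
Country A against (Low, High): payoffs 6, 0 → best response High.
Country A against (Low, Embargo): payoffs 2, 5 → best response Embargo.
Country B against (High, Medium): payoffs 2, 3 → best response Low.
Country B against (High, High): payoffs 0, 5 → best response Low.
Country B against (High, Embargo): payoffs 8, 4 → best response Free.
Country B against (Embargo, Medium): payoffs 8, 9 → best response Low.
Country B against (Embargo, High): payoffs 0, 4 → best response Low.
Country B against (Embargo, Embargo): payoffs 9, 5 → best response Free.
Country C against (High, Free): payoffs 8, 1, 4 → best response Medium.
Country C against (High, Low): payoffs 7, 9, 2 → best response High.
Country C against (Embargo, Free): payoffs 7, 0, 1 → best response Medium.
Country C against (Embargo, Low): payoffs 5, 4, 0 → best response Medium.
Mutual best responses: (High, Low, High); (Embargo, Low, Medium).

(High, Low, High) and (Embargo, Low, Medium)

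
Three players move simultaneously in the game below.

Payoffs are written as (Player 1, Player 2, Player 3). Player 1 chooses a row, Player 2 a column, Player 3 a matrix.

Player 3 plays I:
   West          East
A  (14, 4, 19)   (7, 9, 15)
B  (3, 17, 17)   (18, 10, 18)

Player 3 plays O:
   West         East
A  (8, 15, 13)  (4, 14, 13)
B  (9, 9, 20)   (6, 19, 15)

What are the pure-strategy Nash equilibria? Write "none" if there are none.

Mark each player's best response to every combination of opponents' strategies; a profile where every player is best-responding is a pure Nash equilibrium.
Player 1 against (West, I): payoffs 14, 3 → best response A.
Player 1 against (West, O): payoffs 8, 9 → best response B.
Player 1 against (East, I): payoffs 7, 18 → best response B.
Player 1 against (East, O): payoffs 4, 6 → best response B.
Player 2 against (A, I): payoffs 4, 9 → best response East.
Player 2 against (A, O): payoffs 15, 14 → best response West.
Player 2 against (B, I): payoffs 17, 10 → best response West.
Player 2 against (B, O): payoffs 9, 19 → best response East.
Player 3 against (A, West): payoffs 19, 13 → best response I.
Player 3 against (A, East): payoffs 15, 13 → best response I.
Player 3 against (B, West): payoffs 17, 20 → best response O.
Player 3 against (B, East): payoffs 18, 15 → best response I.
No profile is a mutual best response for all players.

No pure-strategy Nash equilibrium.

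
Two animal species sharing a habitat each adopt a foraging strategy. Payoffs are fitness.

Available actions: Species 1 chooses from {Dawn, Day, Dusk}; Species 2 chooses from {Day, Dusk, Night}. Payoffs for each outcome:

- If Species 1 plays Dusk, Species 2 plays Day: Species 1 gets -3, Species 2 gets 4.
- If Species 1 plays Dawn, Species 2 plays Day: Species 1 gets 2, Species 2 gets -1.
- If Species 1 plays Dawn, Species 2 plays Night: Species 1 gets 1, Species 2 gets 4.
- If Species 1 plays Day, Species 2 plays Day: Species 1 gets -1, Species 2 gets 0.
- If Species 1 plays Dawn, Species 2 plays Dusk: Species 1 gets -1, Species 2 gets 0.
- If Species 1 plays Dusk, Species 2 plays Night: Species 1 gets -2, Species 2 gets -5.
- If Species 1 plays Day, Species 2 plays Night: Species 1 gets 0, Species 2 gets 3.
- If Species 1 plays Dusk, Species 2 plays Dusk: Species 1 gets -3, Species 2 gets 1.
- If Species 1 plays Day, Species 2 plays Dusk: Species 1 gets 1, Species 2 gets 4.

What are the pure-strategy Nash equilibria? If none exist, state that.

The pure Nash equilibria are (Dawn, Night) and (Day, Dusk).

For each strategy profile, look for a profitable unilateral deviation.
(Dawn, Day): Species 2 can switch to Dusk (-1 → 0). Not NE.
(Dawn, Dusk): Species 1 can switch to Day (-1 → 1). Not NE.
(Dawn, Night): Species 1 gets 1, best alternative 0; Species 2 gets 4, best alternative 0. No profitable deviation — NE.
(Day, Day): Species 1 can switch to Dawn (-1 → 2). Not NE.
(Day, Dusk): Species 1 gets 1, best alternative -1; Species 2 gets 4, best alternative 3. No profitable deviation — NE.
(Day, Night): Species 1 can switch to Dawn (0 → 1). Not NE.
(Dusk, Day): Species 1 can switch to Dawn (-3 → 2). Not NE.
(Dusk, Dusk): Species 1 can switch to Dawn (-3 → -1). Not NE.
(Dusk, Night): Species 1 can switch to Dawn (-2 → 1). Not NE.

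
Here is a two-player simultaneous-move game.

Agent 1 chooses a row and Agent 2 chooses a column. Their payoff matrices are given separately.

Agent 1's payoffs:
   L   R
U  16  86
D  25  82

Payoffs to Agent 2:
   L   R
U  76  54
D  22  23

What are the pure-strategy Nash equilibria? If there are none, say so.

Mark each player's best response to every combination of opponents' strategies; a profile where every player is best-responding is a pure Nash equilibrium.
Agent 1 against L: payoffs 16, 25 → best response D.
Agent 1 against R: payoffs 86, 82 → best response U.
Agent 2 against U: payoffs 76, 54 → best response L.
Agent 2 against D: payoffs 22, 23 → best response R.
No profile is a mutual best response for all players.

none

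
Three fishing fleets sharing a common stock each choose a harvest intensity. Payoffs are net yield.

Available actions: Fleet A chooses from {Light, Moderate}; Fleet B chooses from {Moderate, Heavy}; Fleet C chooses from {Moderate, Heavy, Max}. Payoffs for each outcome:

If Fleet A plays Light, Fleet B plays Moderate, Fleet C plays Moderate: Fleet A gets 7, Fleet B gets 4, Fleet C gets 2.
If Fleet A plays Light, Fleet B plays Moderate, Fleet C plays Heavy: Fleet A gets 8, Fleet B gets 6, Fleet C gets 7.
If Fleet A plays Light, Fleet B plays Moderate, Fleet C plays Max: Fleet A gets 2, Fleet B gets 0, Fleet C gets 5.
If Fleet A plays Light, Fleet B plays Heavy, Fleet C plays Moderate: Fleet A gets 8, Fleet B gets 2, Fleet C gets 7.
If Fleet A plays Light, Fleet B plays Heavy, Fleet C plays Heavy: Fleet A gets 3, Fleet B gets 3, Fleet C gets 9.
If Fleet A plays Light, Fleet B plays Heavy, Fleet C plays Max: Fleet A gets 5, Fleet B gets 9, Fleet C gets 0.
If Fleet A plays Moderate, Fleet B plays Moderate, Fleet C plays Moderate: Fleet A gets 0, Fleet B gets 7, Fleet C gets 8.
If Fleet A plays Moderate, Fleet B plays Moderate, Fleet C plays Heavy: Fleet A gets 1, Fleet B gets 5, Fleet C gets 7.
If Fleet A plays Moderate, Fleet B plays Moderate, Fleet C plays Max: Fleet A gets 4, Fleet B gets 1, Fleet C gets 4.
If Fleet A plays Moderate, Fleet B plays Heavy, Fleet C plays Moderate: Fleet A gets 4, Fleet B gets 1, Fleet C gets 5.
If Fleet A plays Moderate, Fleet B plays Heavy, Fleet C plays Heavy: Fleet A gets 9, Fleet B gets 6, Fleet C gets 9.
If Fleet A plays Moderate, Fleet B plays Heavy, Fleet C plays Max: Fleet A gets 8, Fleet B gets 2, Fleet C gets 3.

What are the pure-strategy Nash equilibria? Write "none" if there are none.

(Light, Moderate, Heavy) and (Moderate, Heavy, Heavy)

Check each profile: it is a Nash equilibrium iff no player can strictly gain by switching unilaterally.
(Light, Moderate, Moderate): Fleet C can switch to Heavy (2 → 7). Not NE.
(Light, Moderate, Heavy): Fleet A gets 8, best alternative 1; Fleet B gets 6, best alternative 3; Fleet C gets 7, best alternative 5. No profitable deviation — NE.
(Light, Moderate, Max): Fleet A can switch to Moderate (2 → 4). Not NE.
(Light, Heavy, Moderate): Fleet B can switch to Moderate (2 → 4). Not NE.
(Light, Heavy, Heavy): Fleet A can switch to Moderate (3 → 9). Not NE.
(Light, Heavy, Max): Fleet A can switch to Moderate (5 → 8). Not NE.
(Moderate, Moderate, Moderate): Fleet A can switch to Light (0 → 7). Not NE.
(Moderate, Heavy, Heavy): Fleet A gets 9, best alternative 3; Fleet B gets 6, best alternative 5; Fleet C gets 9, best alternative 5. No profitable deviation — NE.
(The remaining 4 profiles each have a profitable deviation by the same check.)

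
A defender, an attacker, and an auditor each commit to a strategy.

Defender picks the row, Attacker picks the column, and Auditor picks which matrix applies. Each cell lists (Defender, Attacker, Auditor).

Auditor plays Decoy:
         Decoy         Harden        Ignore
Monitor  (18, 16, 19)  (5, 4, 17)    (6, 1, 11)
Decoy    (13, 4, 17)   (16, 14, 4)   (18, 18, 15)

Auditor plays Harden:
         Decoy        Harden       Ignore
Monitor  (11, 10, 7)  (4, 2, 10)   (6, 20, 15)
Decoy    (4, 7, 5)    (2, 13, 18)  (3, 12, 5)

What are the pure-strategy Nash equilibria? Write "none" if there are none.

Pure-strategy Nash equilibria: (Monitor, Decoy, Decoy) and (Monitor, Ignore, Harden) and (Decoy, Ignore, Decoy)

(Monitor, Decoy, Decoy): Defender gets 18, best alternative 13; Attacker gets 16, best alternative 4; Auditor gets 19, best alternative 7. No profitable deviation — NE.
(Monitor, Decoy, Harden): Attacker can switch to Ignore (10 → 20). Not NE.
(Monitor, Harden, Decoy): Defender can switch to Decoy (5 → 16). Not NE.
(Monitor, Harden, Harden): Attacker can switch to Decoy (2 → 10). Not NE.
(Monitor, Ignore, Decoy): Defender can switch to Decoy (6 → 18). Not NE.
(Monitor, Ignore, Harden): Defender gets 6, best alternative 3; Attacker gets 20, best alternative 10; Auditor gets 15, best alternative 11. No profitable deviation — NE.
(Decoy, Decoy, Decoy): Defender can switch to Monitor (13 → 18). Not NE.
(Decoy, Decoy, Harden): Defender can switch to Monitor (4 → 11). Not NE.
(Decoy, Ignore, Decoy): Defender gets 18, best alternative 6; Attacker gets 18, best alternative 14; Auditor gets 15, best alternative 5. No profitable deviation — NE.
(The remaining 3 profiles each have a profitable deviation by the same check.)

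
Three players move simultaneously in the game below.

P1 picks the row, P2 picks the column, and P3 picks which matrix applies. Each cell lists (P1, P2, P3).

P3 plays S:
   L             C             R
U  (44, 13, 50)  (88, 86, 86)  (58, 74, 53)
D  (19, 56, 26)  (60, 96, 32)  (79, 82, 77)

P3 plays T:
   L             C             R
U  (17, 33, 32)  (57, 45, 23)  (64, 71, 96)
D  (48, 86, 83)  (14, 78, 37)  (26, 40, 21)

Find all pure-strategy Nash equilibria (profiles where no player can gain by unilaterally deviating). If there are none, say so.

Mark each player's best response to every combination of opponents' strategies; a profile where every player is best-responding is a pure Nash equilibrium.
P1 against (L, S): payoffs 44, 19 → best response U.
P1 against (L, T): payoffs 17, 48 → best response D.
P1 against (C, S): payoffs 88, 60 → best response U.
P1 against (C, T): payoffs 57, 14 → best response U.
P1 against (R, S): payoffs 58, 79 → best response D.
P1 against (R, T): payoffs 64, 26 → best response U.
P2 against (U, S): payoffs 13, 86, 74 → best response C.
P2 against (U, T): payoffs 33, 45, 71 → best response R.
P2 against (D, S): payoffs 56, 96, 82 → best response C.
P2 against (D, T): payoffs 86, 78, 40 → best response L.
P3 against (U, L): payoffs 50, 32 → best response S.
P3 against (U, C): payoffs 86, 23 → best response S.
P3 against (U, R): payoffs 53, 96 → best response T.
P3 against (D, L): payoffs 26, 83 → best response T.
P3 against (D, C): payoffs 32, 37 → best response T.
P3 against (D, R): payoffs 77, 21 → best response S.
Mutual best responses: (U, C, S); (U, R, T); (D, L, T).

(U, C, S); (U, R, T); (D, L, T)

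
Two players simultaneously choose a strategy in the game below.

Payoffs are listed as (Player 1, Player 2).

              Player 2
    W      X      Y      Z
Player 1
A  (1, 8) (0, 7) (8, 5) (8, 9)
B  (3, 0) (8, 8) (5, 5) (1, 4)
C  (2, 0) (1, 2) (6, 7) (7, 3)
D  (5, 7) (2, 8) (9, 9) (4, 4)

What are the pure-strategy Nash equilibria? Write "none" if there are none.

Pure-strategy Nash equilibria: (A, Z) and (B, X) and (D, Y)

(A, W): Player 1 can switch to B (1 → 3). Not NE.
(A, X): Player 1 can switch to B (0 → 8). Not NE.
(A, Y): Player 1 can switch to D (8 → 9). Not NE.
(A, Z): Player 1 gets 8, best alternative 7; Player 2 gets 9, best alternative 8. No profitable deviation — NE.
(B, W): Player 1 can switch to D (3 → 5). Not NE.
(B, X): Player 1 gets 8, best alternative 2; Player 2 gets 8, best alternative 5. No profitable deviation — NE.
(B, Y): Player 1 can switch to A (5 → 8). Not NE.
(B, Z): Player 1 can switch to A (1 → 8). Not NE.
(D, Y): Player 1 gets 9, best alternative 8; Player 2 gets 9, best alternative 8. No profitable deviation — NE.
(The remaining 7 profiles each have a profitable deviation by the same check.)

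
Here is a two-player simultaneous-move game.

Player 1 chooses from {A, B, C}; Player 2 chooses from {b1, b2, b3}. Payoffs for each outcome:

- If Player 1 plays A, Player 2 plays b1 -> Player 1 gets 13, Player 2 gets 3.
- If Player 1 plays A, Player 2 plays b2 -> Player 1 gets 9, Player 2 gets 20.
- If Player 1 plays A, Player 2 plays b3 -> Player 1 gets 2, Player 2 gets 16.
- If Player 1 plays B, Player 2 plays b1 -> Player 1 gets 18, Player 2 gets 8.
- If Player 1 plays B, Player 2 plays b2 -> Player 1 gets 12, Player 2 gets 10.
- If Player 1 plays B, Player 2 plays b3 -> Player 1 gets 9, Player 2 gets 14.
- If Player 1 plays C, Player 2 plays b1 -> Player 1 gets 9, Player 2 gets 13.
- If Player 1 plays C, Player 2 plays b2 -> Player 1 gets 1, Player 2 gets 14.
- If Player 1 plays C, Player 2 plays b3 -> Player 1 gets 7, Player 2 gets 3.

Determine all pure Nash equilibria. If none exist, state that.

Mark each player's best response to every combination of opponents' strategies; a profile where every player is best-responding is a pure Nash equilibrium.
Player 1 against b1: payoffs 13, 18, 9 → best response B.
Player 1 against b2: payoffs 9, 12, 1 → best response B.
Player 1 against b3: payoffs 2, 9, 7 → best response B.
Player 2 against A: payoffs 3, 20, 16 → best response b2.
Player 2 against B: payoffs 8, 10, 14 → best response b3.
Player 2 against C: payoffs 13, 14, 3 → best response b2.
Mutual best responses: (B, b3).

Pure NE: (B, b3)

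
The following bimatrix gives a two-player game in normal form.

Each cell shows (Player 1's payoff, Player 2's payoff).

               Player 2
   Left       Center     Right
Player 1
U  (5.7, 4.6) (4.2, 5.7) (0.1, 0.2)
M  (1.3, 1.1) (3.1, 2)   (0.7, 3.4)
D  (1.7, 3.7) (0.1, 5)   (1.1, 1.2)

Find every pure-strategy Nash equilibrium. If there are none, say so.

(U, Center)

For each strategy profile, look for a profitable unilateral deviation.
(U, Left): Player 2 can switch to Center (4.6 → 5.7). Not NE.
(U, Center): Player 1 gets 4.2, best alternative 3.1; Player 2 gets 5.7, best alternative 4.6. No profitable deviation — NE.
(U, Right): Player 1 can switch to M (0.1 → 0.7). Not NE.
(M, Left): Player 1 can switch to U (1.3 → 5.7). Not NE.
(M, Center): Player 1 can switch to U (3.1 → 4.2). Not NE.
(M, Right): Player 1 can switch to D (0.7 → 1.1). Not NE.
(D, Left): Player 1 can switch to U (1.7 → 5.7). Not NE.
(The remaining 2 profiles each have a profitable deviation by the same check.)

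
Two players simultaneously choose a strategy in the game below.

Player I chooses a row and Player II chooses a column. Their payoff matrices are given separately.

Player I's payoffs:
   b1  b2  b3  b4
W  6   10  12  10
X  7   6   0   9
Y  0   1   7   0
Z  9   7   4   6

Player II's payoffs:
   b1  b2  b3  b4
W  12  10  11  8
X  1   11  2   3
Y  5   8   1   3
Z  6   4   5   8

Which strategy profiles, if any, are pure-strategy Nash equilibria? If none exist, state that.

This game has no pure Nash equilibrium.

Check each profile: it is a Nash equilibrium iff no player can strictly gain by switching unilaterally.
(W, b1): Player I can switch to X (6 → 7). Not NE.
(W, b2): Player II can switch to b1 (10 → 12). Not NE.
(W, b3): Player II can switch to b1 (11 → 12). Not NE.
(W, b4): Player II can switch to b1 (8 → 12). Not NE.
(X, b1): Player I can switch to Z (7 → 9). Not NE.
(X, b2): Player I can switch to W (6 → 10). Not NE.
(The remaining 10 profiles each have a profitable deviation by the same check.)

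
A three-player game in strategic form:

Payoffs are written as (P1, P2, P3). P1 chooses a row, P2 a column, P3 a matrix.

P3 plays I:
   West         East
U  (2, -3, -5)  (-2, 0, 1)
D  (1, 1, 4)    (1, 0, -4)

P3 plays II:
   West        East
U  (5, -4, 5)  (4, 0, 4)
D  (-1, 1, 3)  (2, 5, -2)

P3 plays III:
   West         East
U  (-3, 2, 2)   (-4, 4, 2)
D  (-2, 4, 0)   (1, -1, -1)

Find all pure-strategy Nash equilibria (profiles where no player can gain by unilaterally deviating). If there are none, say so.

(U, East, II)

For each player, find the best response to each opponent profile; mutual best responses are the pure NE.
P1 against (West, I): payoffs 2, 1 → best response U.
P1 against (West, II): payoffs 5, -1 → best response U.
P1 against (West, III): payoffs -3, -2 → best response D.
P1 against (East, I): payoffs -2, 1 → best response D.
P1 against (East, II): payoffs 4, 2 → best response U.
P1 against (East, III): payoffs -4, 1 → best response D.
P2 against (U, I): payoffs -3, 0 → best response East.
P2 against (U, II): payoffs -4, 0 → best response East.
P2 against (U, III): payoffs 2, 4 → best response East.
P2 against (D, I): payoffs 1, 0 → best response West.
P2 against (D, II): payoffs 1, 5 → best response East.
P2 against (D, III): payoffs 4, -1 → best response West.
P3 against (U, West): payoffs -5, 5, 2 → best response II.
P3 against (U, East): payoffs 1, 4, 2 → best response II.
P3 against (D, West): payoffs 4, 3, 0 → best response I.
P3 against (D, East): payoffs -4, -2, -1 → best response III.
Mutual best responses: (U, East, II).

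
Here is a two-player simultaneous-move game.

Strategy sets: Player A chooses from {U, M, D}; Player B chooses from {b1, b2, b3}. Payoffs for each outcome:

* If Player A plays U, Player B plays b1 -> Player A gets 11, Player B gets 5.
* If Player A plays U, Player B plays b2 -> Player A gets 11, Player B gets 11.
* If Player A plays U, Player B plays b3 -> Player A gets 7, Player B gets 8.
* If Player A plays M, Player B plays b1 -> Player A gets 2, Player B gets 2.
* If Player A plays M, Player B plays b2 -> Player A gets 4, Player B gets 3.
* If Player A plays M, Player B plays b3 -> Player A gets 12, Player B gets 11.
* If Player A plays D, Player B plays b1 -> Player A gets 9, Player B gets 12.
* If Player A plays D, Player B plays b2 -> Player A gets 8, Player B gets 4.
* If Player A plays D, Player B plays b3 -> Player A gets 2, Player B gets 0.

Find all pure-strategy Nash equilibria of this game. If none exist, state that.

For each strategy profile, look for a profitable unilateral deviation.
(U, b1): Player B can switch to b2 (5 → 11). Not NE.
(U, b2): Player A gets 11, best alternative 8; Player B gets 11, best alternative 8. No profitable deviation — NE.
(U, b3): Player A can switch to M (7 → 12). Not NE.
(M, b1): Player A can switch to U (2 → 11). Not NE.
(M, b2): Player A can switch to U (4 → 11). Not NE.
(M, b3): Player A gets 12, best alternative 7; Player B gets 11, best alternative 3. No profitable deviation — NE.
(D, b1): Player A can switch to U (9 → 11). Not NE.
(D, b2): Player A can switch to U (8 → 11). Not NE.
(D, b3): Player A can switch to U (2 → 7). Not NE.

(U, b2); (M, b3)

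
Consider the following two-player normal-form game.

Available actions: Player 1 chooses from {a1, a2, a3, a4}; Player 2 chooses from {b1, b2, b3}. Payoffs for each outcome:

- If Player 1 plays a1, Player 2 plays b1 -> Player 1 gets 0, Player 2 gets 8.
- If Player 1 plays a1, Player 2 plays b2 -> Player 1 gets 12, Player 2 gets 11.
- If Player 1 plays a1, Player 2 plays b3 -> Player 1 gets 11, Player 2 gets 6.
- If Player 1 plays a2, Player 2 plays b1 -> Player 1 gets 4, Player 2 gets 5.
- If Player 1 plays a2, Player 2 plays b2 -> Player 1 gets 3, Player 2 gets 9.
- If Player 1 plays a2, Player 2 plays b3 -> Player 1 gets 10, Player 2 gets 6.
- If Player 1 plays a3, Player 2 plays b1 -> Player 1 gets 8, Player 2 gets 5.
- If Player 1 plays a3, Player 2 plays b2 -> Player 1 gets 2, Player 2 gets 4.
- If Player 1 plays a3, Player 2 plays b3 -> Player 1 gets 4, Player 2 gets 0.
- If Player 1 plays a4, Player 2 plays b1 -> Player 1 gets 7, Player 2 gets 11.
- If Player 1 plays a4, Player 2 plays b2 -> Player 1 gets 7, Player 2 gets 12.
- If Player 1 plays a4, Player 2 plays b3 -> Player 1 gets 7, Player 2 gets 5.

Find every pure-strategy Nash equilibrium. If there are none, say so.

(a1, b1): Player 1 can switch to a2 (0 → 4). Not NE.
(a1, b2): Player 1 gets 12, best alternative 7; Player 2 gets 11, best alternative 8. No profitable deviation — NE.
(a1, b3): Player 2 can switch to b1 (6 → 8). Not NE.
(a2, b1): Player 1 can switch to a3 (4 → 8). Not NE.
(a2, b2): Player 1 can switch to a1 (3 → 12). Not NE.
(a2, b3): Player 1 can switch to a1 (10 → 11). Not NE.
(a3, b1): Player 1 gets 8, best alternative 7; Player 2 gets 5, best alternative 4. No profitable deviation — NE.
(a3, b2): Player 1 can switch to a1 (2 → 12). Not NE.
(a3, b3): Player 1 can switch to a1 (4 → 11). Not NE.
(a4, b1): Player 1 can switch to a3 (7 → 8). Not NE.
(The remaining 2 profiles each have a profitable deviation by the same check.)

Pure-strategy Nash equilibria: (a1, b2); (a3, b1)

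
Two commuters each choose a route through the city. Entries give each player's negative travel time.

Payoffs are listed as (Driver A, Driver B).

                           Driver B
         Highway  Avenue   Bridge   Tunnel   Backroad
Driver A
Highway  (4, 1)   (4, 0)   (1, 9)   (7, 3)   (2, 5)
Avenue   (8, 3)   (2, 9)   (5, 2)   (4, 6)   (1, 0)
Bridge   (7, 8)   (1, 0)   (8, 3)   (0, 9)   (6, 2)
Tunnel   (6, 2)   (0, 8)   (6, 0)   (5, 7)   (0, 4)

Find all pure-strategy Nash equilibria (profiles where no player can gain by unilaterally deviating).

There is no pure-strategy Nash equilibrium.

Check each profile: it is a Nash equilibrium iff no player can strictly gain by switching unilaterally.
(Highway, Highway): Driver A can switch to Avenue (4 → 8). Not NE.
(Highway, Avenue): Driver B can switch to Highway (0 → 1). Not NE.
(Highway, Bridge): Driver A can switch to Avenue (1 → 5). Not NE.
(Highway, Tunnel): Driver B can switch to Bridge (3 → 9). Not NE.
(Highway, Backroad): Driver A can switch to Bridge (2 → 6). Not NE.
(Avenue, Highway): Driver B can switch to Avenue (3 → 9). Not NE.
(Avenue, Avenue): Driver A can switch to Highway (2 → 4). Not NE.
(Avenue, Bridge): Driver A can switch to Bridge (5 → 8). Not NE.
(Avenue, Tunnel): Driver A can switch to Highway (4 → 7). Not NE.
(Avenue, Backroad): Driver A can switch to Highway (1 → 2). Not NE.
(The remaining 10 profiles each have a profitable deviation by the same check.)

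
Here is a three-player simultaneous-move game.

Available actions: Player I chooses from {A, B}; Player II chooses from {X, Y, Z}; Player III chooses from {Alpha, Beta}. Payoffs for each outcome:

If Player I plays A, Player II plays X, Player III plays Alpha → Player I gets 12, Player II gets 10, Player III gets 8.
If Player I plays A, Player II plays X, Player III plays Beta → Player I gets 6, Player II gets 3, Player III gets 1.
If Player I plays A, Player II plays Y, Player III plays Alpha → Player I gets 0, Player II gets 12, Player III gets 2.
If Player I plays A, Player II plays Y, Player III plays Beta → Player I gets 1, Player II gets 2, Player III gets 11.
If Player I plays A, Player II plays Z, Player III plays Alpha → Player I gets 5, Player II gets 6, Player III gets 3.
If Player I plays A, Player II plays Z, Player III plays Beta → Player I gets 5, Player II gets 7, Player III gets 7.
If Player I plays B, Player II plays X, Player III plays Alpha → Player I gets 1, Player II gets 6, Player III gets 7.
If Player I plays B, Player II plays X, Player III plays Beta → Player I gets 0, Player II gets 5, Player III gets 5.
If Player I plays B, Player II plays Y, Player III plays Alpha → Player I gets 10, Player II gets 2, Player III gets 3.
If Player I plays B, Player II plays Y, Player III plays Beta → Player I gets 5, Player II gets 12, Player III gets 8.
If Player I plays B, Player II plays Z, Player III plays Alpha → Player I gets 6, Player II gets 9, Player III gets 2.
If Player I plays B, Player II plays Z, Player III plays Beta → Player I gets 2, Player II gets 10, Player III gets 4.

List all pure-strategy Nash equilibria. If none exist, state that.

The pure Nash equilibria are (A, Z, Beta), (B, Y, Beta).

Mark each player's best response to every combination of opponents' strategies; a profile where every player is best-responding is a pure Nash equilibrium.
Player I against (X, Alpha): payoffs 12, 1 → best response A.
Player I against (X, Beta): payoffs 6, 0 → best response A.
Player I against (Y, Alpha): payoffs 0, 10 → best response B.
Player I against (Y, Beta): payoffs 1, 5 → best response B.
Player I against (Z, Alpha): payoffs 5, 6 → best response B.
Player I against (Z, Beta): payoffs 5, 2 → best response A.
Player II against (A, Alpha): payoffs 10, 12, 6 → best response Y.
Player II against (A, Beta): payoffs 3, 2, 7 → best response Z.
Player II against (B, Alpha): payoffs 6, 2, 9 → best response Z.
Player II against (B, Beta): payoffs 5, 12, 10 → best response Y.
Player III against (A, X): payoffs 8, 1 → best response Alpha.
Player III against (A, Y): payoffs 2, 11 → best response Beta.
Player III against (A, Z): payoffs 3, 7 → best response Beta.
Player III against (B, X): payoffs 7, 5 → best response Alpha.
Player III against (B, Y): payoffs 3, 8 → best response Beta.
Player III against (B, Z): payoffs 2, 4 → best response Beta.
Mutual best responses: (A, Z, Beta); (B, Y, Beta).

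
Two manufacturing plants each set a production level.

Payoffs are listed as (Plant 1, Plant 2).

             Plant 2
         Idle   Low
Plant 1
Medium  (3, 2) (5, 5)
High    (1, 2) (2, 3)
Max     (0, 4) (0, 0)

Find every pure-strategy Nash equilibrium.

(Medium, Low)

Plant 1 against Idle: payoffs 3, 1, 0 → best response Medium.
Plant 1 against Low: payoffs 5, 2, 0 → best response Medium.
Plant 2 against Medium: payoffs 2, 5 → best response Low.
Plant 2 against High: payoffs 2, 3 → best response Low.
Plant 2 against Max: payoffs 4, 0 → best response Idle.
Mutual best responses: (Medium, Low).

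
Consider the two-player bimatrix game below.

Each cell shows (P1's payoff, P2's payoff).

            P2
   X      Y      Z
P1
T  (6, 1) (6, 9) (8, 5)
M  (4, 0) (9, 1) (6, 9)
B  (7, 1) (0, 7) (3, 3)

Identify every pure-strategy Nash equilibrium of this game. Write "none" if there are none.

P1 against X: payoffs 6, 4, 7 → best response B.
P1 against Y: payoffs 6, 9, 0 → best response M.
P1 against Z: payoffs 8, 6, 3 → best response T.
P2 against T: payoffs 1, 9, 5 → best response Y.
P2 against M: payoffs 0, 1, 9 → best response Z.
P2 against B: payoffs 1, 7, 3 → best response Y.
No profile is a mutual best response for all players.

There is no pure-strategy Nash equilibrium.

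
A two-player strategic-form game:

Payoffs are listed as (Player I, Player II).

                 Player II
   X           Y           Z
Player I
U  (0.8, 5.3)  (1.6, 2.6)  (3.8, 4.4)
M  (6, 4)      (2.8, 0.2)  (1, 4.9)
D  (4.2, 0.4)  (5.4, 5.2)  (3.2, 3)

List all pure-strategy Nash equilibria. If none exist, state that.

(D, Y)

Player I against X: payoffs 0.8, 6, 4.2 → best response M.
Player I against Y: payoffs 1.6, 2.8, 5.4 → best response D.
Player I against Z: payoffs 3.8, 1, 3.2 → best response U.
Player II against U: payoffs 5.3, 2.6, 4.4 → best response X.
Player II against M: payoffs 4, 0.2, 4.9 → best response Z.
Player II against D: payoffs 0.4, 5.2, 3 → best response Y.
Mutual best responses: (D, Y).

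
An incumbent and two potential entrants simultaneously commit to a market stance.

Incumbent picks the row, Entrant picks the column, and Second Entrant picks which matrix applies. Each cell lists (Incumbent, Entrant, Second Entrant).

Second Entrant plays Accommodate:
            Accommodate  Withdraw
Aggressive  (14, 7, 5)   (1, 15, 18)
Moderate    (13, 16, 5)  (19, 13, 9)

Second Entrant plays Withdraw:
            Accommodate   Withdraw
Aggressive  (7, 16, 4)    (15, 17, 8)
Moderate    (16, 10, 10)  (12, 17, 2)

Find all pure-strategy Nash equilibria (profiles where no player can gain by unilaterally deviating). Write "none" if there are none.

Mark each player's best response to every combination of opponents' strategies; a profile where every player is best-responding is a pure Nash equilibrium.
Incumbent against (Accommodate, Accommodate): payoffs 14, 13 → best response Aggressive.
Incumbent against (Accommodate, Withdraw): payoffs 7, 16 → best response Moderate.
Incumbent against (Withdraw, Accommodate): payoffs 1, 19 → best response Moderate.
Incumbent against (Withdraw, Withdraw): payoffs 15, 12 → best response Aggressive.
Entrant against (Aggressive, Accommodate): payoffs 7, 15 → best response Withdraw.
Entrant against (Aggressive, Withdraw): payoffs 16, 17 → best response Withdraw.
Entrant against (Moderate, Accommodate): payoffs 16, 13 → best response Accommodate.
Entrant against (Moderate, Withdraw): payoffs 10, 17 → best response Withdraw.
Second Entrant against (Aggressive, Accommodate): payoffs 5, 4 → best response Accommodate.
Second Entrant against (Aggressive, Withdraw): payoffs 18, 8 → best response Accommodate.
Second Entrant against (Moderate, Accommodate): payoffs 5, 10 → best response Withdraw.
Second Entrant against (Moderate, Withdraw): payoffs 9, 2 → best response Accommodate.
No profile is a mutual best response for all players.

There is no pure-strategy Nash equilibrium.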